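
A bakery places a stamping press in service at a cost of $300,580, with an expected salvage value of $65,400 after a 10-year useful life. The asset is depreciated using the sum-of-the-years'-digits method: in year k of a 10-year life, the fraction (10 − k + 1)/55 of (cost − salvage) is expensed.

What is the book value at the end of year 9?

$69,676

Depreciable base = $300,580 − $65,400 = $235,180.
Sum of the years' digits = 10+9+8+7+6+5+4+3+2+1 = 55.
Year 1: $235,180 × 10/55 = $42,760. Book value $257,820.
Year 2: $235,180 × 9/55 = $38,484. Book value $219,336.
Year 3: $235,180 × 8/55 = $34,208. Book value $185,128.
Year 4: $235,180 × 7/55 = $29,932. Book value $155,196.
Year 5: $235,180 × 6/55 = $25,656. Book value $129,540.
Year 6: $235,180 × 5/55 = $21,380. Book value $108,160.
Year 7: $235,180 × 4/55 = $17,104. Book value $91,056.
Year 8: $235,180 × 3/55 = $12,828. Book value $78,228.
Year 9: $235,180 × 2/55 = $8,552. Book value $69,676.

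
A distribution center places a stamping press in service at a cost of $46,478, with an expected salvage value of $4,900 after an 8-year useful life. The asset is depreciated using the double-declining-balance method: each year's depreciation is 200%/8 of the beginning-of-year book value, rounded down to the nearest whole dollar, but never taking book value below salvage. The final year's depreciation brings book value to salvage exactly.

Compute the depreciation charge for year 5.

Depreciable base = $46,478 − $4,900 = $41,578.
Year 1: ⌊$46,478 × 200%/8⌋ = $11,619. Book value $34,859.
Year 2: ⌊$34,859 × 200%/8⌋ = $8,714. Book value $26,145.
Year 3: ⌊$26,145 × 200%/8⌋ = $6,536. Book value $19,609.
Year 4: ⌊$19,609 × 200%/8⌋ = $4,902. Book value $14,707.
Year 5: ⌊$14,707 × 200%/8⌋ = $3,676. Book value $11,031.

$3,676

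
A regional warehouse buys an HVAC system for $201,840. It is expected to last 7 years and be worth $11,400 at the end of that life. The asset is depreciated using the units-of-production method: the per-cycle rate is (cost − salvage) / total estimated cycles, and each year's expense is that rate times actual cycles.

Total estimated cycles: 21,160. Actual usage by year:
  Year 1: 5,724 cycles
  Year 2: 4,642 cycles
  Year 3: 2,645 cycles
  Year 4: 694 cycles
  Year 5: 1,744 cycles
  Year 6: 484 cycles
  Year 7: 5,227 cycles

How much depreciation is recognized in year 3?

$23,805

Depreciable base = $201,840 − $11,400 = $190,440.
Rate = $190,440 / 21,160 cycles = $9 per cycle.
Year 1: 5,724 × $9 = $51,516. Book value $150,324.
Year 2: 4,642 × $9 = $41,778. Book value $108,546.
Year 3: 2,645 × $9 = $23,805. Book value $84,741.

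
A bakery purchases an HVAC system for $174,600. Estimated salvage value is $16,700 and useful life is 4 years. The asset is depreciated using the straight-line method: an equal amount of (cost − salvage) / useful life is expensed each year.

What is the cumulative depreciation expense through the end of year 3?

$118,425

Depreciable base = $174,600 − $16,700 = $157,900.
Annual expense = $157,900 / 4 = $39,475.
End of year 1: book value $135,125.
End of year 2: book value $95,650.
End of year 3: book value $56,175.
Accumulated through year 3 = $174,600 − $56,175 = $118,425.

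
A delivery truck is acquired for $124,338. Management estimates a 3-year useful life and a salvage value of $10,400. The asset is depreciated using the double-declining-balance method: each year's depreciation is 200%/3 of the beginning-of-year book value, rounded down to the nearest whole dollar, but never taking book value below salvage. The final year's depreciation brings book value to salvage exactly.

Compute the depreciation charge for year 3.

$3,416

Depreciable base = $124,338 − $10,400 = $113,938.
Year 1: ⌊$124,338 × 200%/3⌋ = $82,892. Book value $41,446.
Year 2: ⌊$41,446 × 200%/3⌋ = $27,630. Book value $13,816.
Year 3 (final): $13,816 − $10,400 = $3,416. Book value $10,400.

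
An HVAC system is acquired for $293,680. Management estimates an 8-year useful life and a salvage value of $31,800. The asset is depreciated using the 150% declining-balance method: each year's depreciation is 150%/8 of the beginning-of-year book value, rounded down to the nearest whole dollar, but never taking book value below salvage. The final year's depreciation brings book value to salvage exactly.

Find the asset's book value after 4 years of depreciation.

Depreciable base = $293,680 − $31,800 = $261,880.
Year 1: ⌊$293,680 × 150%/8⌋ = $55,065. Book value $238,615.
Year 2: ⌊$238,615 × 150%/8⌋ = $44,740. Book value $193,875.
Year 3: ⌊$193,875 × 150%/8⌋ = $36,351. Book value $157,524.
Year 4: ⌊$157,524 × 150%/8⌋ = $29,535. Book value $127,989.

$127,989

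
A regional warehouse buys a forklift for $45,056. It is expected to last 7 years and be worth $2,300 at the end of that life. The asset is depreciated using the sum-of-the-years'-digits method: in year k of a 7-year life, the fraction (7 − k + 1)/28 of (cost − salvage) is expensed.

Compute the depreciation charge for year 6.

Depreciable base = $45,056 − $2,300 = $42,756.
Sum of the years' digits = 7+6+5+4+3+2+1 = 28.
Year 1: $42,756 × 7/28 = $10,689. Book value $34,367.
Year 2: $42,756 × 6/28 = $9,162. Book value $25,205.
Year 3: $42,756 × 5/28 = $7,635. Book value $17,570.
Year 4: $42,756 × 4/28 = $6,108. Book value $11,462.
Year 5: $42,756 × 3/28 = $4,581. Book value $6,881.
Year 6: $42,756 × 2/28 = $3,054. Book value $3,827.

$3,054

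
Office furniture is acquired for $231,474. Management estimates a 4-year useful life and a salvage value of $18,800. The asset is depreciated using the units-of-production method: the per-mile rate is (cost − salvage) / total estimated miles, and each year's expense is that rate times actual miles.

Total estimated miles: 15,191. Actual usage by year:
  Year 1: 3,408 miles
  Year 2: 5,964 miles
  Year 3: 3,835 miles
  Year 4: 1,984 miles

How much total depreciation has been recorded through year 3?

$184,898

Depreciable base = $231,474 − $18,800 = $212,674.
Rate = $212,674 / 15,191 miles = $14 per mile.
Year 1: 3,408 × $14 = $47,712. Book value $183,762.
Year 2: 5,964 × $14 = $83,496. Book value $100,266.
Year 3: 3,835 × $14 = $53,690. Book value $46,576.
Accumulated through year 3 = $231,474 − $46,576 = $184,898.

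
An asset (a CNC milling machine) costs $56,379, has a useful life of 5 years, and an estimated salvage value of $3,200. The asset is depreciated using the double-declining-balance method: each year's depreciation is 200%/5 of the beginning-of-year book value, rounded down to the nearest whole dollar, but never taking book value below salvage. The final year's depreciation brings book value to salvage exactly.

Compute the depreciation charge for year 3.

Depreciable base = $56,379 − $3,200 = $53,179.
Year 1: ⌊$56,379 × 200%/5⌋ = $22,551. Book value $33,828.
Year 2: ⌊$33,828 × 200%/5⌋ = $13,531. Book value $20,297.
Year 3: ⌊$20,297 × 200%/5⌋ = $8,118. Book value $12,179.

$8,118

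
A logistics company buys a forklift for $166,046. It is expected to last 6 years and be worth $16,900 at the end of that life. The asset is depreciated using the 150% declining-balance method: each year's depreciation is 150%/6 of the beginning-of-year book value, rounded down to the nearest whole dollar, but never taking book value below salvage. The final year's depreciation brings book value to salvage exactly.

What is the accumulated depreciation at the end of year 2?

Depreciable base = $166,046 − $16,900 = $149,146.
Year 1: ⌊$166,046 × 150%/6⌋ = $41,511. Book value $124,535.
Year 2: ⌊$124,535 × 150%/6⌋ = $31,133. Book value $93,402.
Accumulated through year 2 = $166,046 − $93,402 = $72,644.

$72,644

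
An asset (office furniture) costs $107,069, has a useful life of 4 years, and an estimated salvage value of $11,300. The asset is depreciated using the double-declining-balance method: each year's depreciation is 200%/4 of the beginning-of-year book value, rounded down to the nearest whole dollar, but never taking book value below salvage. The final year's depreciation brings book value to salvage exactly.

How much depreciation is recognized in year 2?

Depreciable base = $107,069 − $11,300 = $95,769.
Year 1: ⌊$107,069 × 200%/4⌋ = $53,534. Book value $53,535.
Year 2: ⌊$53,535 × 200%/4⌋ = $26,767. Book value $26,768.

$26,767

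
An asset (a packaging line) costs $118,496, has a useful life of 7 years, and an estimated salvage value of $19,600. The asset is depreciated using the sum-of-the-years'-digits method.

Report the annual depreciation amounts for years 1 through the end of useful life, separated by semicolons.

$24,724; $21,192; $17,660; $14,128; $10,596; $7,064; $3,532

Depreciable base = $118,496 − $19,600 = $98,896.
Sum of the years' digits = 7+6+5+4+3+2+1 = 28.
Year 1: $98,896 × 7/28 = $24,724. Book value $93,772.
Year 2: $98,896 × 6/28 = $21,192. Book value $72,580.
Year 3: $98,896 × 5/28 = $17,660. Book value $54,920.
Year 4: $98,896 × 4/28 = $14,128. Book value $40,792.
Year 5: $98,896 × 3/28 = $10,596. Book value $30,196.
Year 6: $98,896 × 2/28 = $7,064. Book value $23,132.
Year 7: $98,896 × 1/28 = $3,532. Book value $19,600.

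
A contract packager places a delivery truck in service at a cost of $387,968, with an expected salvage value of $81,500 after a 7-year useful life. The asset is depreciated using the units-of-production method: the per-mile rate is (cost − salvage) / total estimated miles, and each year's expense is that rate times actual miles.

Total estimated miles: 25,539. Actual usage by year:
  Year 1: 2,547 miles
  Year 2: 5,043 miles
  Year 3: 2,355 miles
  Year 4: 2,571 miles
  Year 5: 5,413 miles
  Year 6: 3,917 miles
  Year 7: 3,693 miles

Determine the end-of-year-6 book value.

$125,816

Depreciable base = $387,968 − $81,500 = $306,468.
Rate = $306,468 / 25,539 miles = $12 per mile.
Year 1: 2,547 × $12 = $30,564. Book value $357,404.
Year 2: 5,043 × $12 = $60,516. Book value $296,888.
Year 3: 2,355 × $12 = $28,260. Book value $268,628.
Year 4: 2,571 × $12 = $30,852. Book value $237,776.
Year 5: 5,413 × $12 = $64,956. Book value $172,820.
Year 6: 3,917 × $12 = $47,004. Book value $125,816.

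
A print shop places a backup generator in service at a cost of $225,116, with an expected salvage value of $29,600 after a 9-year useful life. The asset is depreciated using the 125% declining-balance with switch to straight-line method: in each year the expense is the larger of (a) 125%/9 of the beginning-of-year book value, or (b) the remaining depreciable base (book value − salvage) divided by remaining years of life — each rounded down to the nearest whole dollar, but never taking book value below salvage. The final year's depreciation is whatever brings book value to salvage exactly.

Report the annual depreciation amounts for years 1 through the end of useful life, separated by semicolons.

Depreciable base = $225,116 − $29,600 = $195,516.
Year 1: DB = ⌊$225,116 × 125%/9⌋ = $31,266; SL = ⌊$195,516/9⌋ = $21,724 → take DB $31,266. Book value $193,850.
Year 2: DB = ⌊$193,850 × 125%/9⌋ = $26,923; SL = ⌊$164,250/8⌋ = $20,531 → take DB $26,923. Book value $166,927.
Year 3: DB = ⌊$166,927 × 125%/9⌋ = $23,184; SL = ⌊$137,327/7⌋ = $19,618 → take DB $23,184. Book value $143,743.
Year 4: DB = ⌊$143,743 × 125%/9⌋ = $19,964; SL = ⌊$114,143/6⌋ = $19,023 → take DB $19,964. Book value $123,779.
Year 5: DB = ⌊$123,779 × 125%/9⌋ = $17,191; SL = ⌊$94,179/5⌋ = $18,835 → take SL $18,835. Book value $104,944.
Year 6: DB = ⌊$104,944 × 125%/9⌋ = $14,575; SL = ⌊$75,344/4⌋ = $18,836 → take SL $18,836. Book value $86,108.
Year 7: DB = ⌊$86,108 × 125%/9⌋ = $11,959; SL = ⌊$56,508/3⌋ = $18,836 → take SL $18,836. Book value $67,272.
Year 8: DB = ⌊$67,272 × 125%/9⌋ = $9,343; SL = ⌊$37,672/2⌋ = $18,836 → take SL $18,836. Book value $48,436.
Year 9 (final): $48,436 − $29,600 = $18,836. Book value $29,600.

$31,266; $26,923; $23,184; $19,964; $18,835; $18,836; $18,836; $18,836; $18,836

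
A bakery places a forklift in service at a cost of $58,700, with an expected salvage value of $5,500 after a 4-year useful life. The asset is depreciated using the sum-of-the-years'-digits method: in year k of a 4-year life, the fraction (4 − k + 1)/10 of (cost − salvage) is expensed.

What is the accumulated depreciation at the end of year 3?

Depreciable base = $58,700 − $5,500 = $53,200.
Sum of the years' digits = 4+3+2+1 = 10.
Year 1: $53,200 × 4/10 = $21,280. Book value $37,420.
Year 2: $53,200 × 3/10 = $15,960. Book value $21,460.
Year 3: $53,200 × 2/10 = $10,640. Book value $10,820.
Accumulated through year 3 = $58,700 − $10,820 = $47,880.

$47,880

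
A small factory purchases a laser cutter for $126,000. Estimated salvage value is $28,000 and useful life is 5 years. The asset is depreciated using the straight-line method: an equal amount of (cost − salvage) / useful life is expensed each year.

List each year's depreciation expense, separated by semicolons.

$19,600; $19,600; $19,600; $19,600; $19,600

Depreciable base = $126,000 − $28,000 = $98,000.
Annual expense = $98,000 / 5 = $19,600.
End of year 1: book value $106,400.
End of year 2: book value $86,800.
End of year 3: book value $67,200.
End of year 4: book value $47,600.
End of year 5: book value $28,000.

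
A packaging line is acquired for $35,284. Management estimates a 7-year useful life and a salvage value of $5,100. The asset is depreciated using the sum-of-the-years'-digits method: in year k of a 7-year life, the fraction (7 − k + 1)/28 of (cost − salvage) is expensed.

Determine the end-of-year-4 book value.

$11,568

Depreciable base = $35,284 − $5,100 = $30,184.
Sum of the years' digits = 7+6+5+4+3+2+1 = 28.
Year 1: $30,184 × 7/28 = $7,546. Book value $27,738.
Year 2: $30,184 × 6/28 = $6,468. Book value $21,270.
Year 3: $30,184 × 5/28 = $5,390. Book value $15,880.
Year 4: $30,184 × 4/28 = $4,312. Book value $11,568.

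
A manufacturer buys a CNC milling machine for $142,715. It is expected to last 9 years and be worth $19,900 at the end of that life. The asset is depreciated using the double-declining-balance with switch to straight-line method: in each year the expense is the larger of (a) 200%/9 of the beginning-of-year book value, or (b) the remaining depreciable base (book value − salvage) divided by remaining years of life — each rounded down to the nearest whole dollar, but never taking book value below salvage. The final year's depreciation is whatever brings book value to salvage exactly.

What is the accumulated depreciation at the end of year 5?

$102,093

Depreciable base = $142,715 − $19,900 = $122,815.
Year 1: DB = ⌊$142,715 × 200%/9⌋ = $31,714; SL = ⌊$122,815/9⌋ = $13,646 → take DB $31,714. Book value $111,001.
Year 2: DB = ⌊$111,001 × 200%/9⌋ = $24,666; SL = ⌊$91,101/8⌋ = $11,387 → take DB $24,666. Book value $86,335.
Year 3: DB = ⌊$86,335 × 200%/9⌋ = $19,185; SL = ⌊$66,435/7⌋ = $9,490 → take DB $19,185. Book value $67,150.
Year 4: DB = ⌊$67,150 × 200%/9⌋ = $14,922; SL = ⌊$47,250/6⌋ = $7,875 → take DB $14,922. Book value $52,228.
Year 5: DB = ⌊$52,228 × 200%/9⌋ = $11,606; SL = ⌊$32,328/5⌋ = $6,465 → take DB $11,606. Book value $40,622.
Accumulated through year 5 = $142,715 − $40,622 = $102,093.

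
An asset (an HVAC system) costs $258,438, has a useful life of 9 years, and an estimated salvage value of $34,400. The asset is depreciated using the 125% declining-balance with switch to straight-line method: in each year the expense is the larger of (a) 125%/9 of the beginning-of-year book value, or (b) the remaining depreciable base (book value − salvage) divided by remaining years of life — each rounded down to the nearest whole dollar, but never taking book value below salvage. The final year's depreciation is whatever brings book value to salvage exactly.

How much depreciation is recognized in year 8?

Depreciable base = $258,438 − $34,400 = $224,038.
Year 1: DB = ⌊$258,438 × 125%/9⌋ = $35,894; SL = ⌊$224,038/9⌋ = $24,893 → take DB $35,894. Book value $222,544.
Year 2: DB = ⌊$222,544 × 125%/9⌋ = $30,908; SL = ⌊$188,144/8⌋ = $23,518 → take DB $30,908. Book value $191,636.
Year 3: DB = ⌊$191,636 × 125%/9⌋ = $26,616; SL = ⌊$157,236/7⌋ = $22,462 → take DB $26,616. Book value $165,020.
Year 4: DB = ⌊$165,020 × 125%/9⌋ = $22,919; SL = ⌊$130,620/6⌋ = $21,770 → take DB $22,919. Book value $142,101.
Year 5: DB = ⌊$142,101 × 125%/9⌋ = $19,736; SL = ⌊$107,701/5⌋ = $21,540 → take SL $21,540. Book value $120,561.
Year 6: DB = ⌊$120,561 × 125%/9⌋ = $16,744; SL = ⌊$86,161/4⌋ = $21,540 → take SL $21,540. Book value $99,021.
Year 7: DB = ⌊$99,021 × 125%/9⌋ = $13,752; SL = ⌊$64,621/3⌋ = $21,540 → take SL $21,540. Book value $77,481.
Year 8: DB = ⌊$77,481 × 125%/9⌋ = $10,761; SL = ⌊$43,081/2⌋ = $21,540 → take SL $21,540. Book value $55,941.

$21,540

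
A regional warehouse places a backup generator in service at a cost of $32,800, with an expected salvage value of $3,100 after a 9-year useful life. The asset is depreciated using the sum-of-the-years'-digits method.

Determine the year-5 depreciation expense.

Depreciable base = $32,800 − $3,100 = $29,700.
Sum of the years' digits = 9+8+7+6+5+4+3+2+1 = 45.
Year 1: $29,700 × 9/45 = $5,940. Book value $26,860.
Year 2: $29,700 × 8/45 = $5,280. Book value $21,580.
Year 3: $29,700 × 7/45 = $4,620. Book value $16,960.
Year 4: $29,700 × 6/45 = $3,960. Book value $13,000.
Year 5: $29,700 × 5/45 = $3,300. Book value $9,700.

$3,300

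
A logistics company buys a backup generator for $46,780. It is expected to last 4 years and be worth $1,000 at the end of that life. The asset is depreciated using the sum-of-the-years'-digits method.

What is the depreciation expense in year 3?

Depreciable base = $46,780 − $1,000 = $45,780.
Sum of the years' digits = 4+3+2+1 = 10.
Year 1: $45,780 × 4/10 = $18,312. Book value $28,468.
Year 2: $45,780 × 3/10 = $13,734. Book value $14,734.
Year 3: $45,780 × 2/10 = $9,156. Book value $5,578.

$9,156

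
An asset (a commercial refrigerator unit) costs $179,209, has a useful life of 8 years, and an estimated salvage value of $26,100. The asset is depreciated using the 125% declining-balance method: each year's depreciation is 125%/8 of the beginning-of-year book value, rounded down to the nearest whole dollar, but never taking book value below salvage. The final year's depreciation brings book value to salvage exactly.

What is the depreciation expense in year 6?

Depreciable base = $179,209 − $26,100 = $153,109.
Year 1: ⌊$179,209 × 125%/8⌋ = $28,001. Book value $151,208.
Year 2: ⌊$151,208 × 125%/8⌋ = $23,626. Book value $127,582.
Year 3: ⌊$127,582 × 125%/8⌋ = $19,934. Book value $107,648.
Year 4: ⌊$107,648 × 125%/8⌋ = $16,820. Book value $90,828.
Year 5: ⌊$90,828 × 125%/8⌋ = $14,191. Book value $76,637.
Year 6: ⌊$76,637 × 125%/8⌋ = $11,974. Book value $64,663.

$11,974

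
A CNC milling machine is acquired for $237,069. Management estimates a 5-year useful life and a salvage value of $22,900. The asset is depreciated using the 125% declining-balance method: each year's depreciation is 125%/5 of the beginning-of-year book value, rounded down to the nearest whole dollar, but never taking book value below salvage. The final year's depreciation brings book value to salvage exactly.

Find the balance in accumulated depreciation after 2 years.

$103,717

Depreciable base = $237,069 − $22,900 = $214,169.
Year 1: ⌊$237,069 × 125%/5⌋ = $59,267. Book value $177,802.
Year 2: ⌊$177,802 × 125%/5⌋ = $44,450. Book value $133,352.
Accumulated through year 2 = $237,069 − $133,352 = $103,717.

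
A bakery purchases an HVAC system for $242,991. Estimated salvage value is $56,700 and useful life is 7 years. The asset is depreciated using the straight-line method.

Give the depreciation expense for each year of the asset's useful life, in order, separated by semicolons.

$26,613; $26,613; $26,613; $26,613; $26,613; $26,613; $26,613

Depreciable base = $242,991 − $56,700 = $186,291.
Annual expense = $186,291 / 7 = $26,613.
End of year 1: book value $216,378.
End of year 2: book value $189,765.
End of year 3: book value $163,152.
End of year 4: book value $136,539.
End of year 5: book value $109,926.
End of year 6: book value $83,313.
End of year 7: book value $56,700.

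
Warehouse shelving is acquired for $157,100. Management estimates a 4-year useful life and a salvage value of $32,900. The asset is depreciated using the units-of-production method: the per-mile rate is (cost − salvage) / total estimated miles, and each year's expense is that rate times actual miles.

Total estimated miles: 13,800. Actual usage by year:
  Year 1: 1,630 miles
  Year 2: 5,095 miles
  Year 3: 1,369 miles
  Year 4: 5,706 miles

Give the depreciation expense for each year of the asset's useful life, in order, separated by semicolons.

$14,670; $45,855; $12,321; $51,354

Depreciable base = $157,100 − $32,900 = $124,200.
Rate = $124,200 / 13,800 miles = $9 per mile.
Year 1: 1,630 × $9 = $14,670. Book value $142,430.
Year 2: 5,095 × $9 = $45,855. Book value $96,575.
Year 3: 1,369 × $9 = $12,321. Book value $84,254.
Year 4: 5,706 × $9 = $51,354. Book value $32,900.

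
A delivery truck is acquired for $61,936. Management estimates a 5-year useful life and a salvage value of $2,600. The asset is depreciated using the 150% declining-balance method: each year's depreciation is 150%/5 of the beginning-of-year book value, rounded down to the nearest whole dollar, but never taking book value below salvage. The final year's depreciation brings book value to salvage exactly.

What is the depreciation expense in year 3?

$9,105

Depreciable base = $61,936 − $2,600 = $59,336.
Year 1: ⌊$61,936 × 150%/5⌋ = $18,580. Book value $43,356.
Year 2: ⌊$43,356 × 150%/5⌋ = $13,006. Book value $30,350.
Year 3: ⌊$30,350 × 150%/5⌋ = $9,105. Book value $21,245.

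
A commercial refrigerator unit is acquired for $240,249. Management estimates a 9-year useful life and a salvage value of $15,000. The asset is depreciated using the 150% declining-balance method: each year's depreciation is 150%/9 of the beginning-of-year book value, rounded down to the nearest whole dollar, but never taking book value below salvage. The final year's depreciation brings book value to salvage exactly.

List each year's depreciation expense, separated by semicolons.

Depreciable base = $240,249 − $15,000 = $225,249.
Year 1: ⌊$240,249 × 150%/9⌋ = $40,041. Book value $200,208.
Year 2: ⌊$200,208 × 150%/9⌋ = $33,368. Book value $166,840.
Year 3: ⌊$166,840 × 150%/9⌋ = $27,806. Book value $139,034.
Year 4: ⌊$139,034 × 150%/9⌋ = $23,172. Book value $115,862.
Year 5: ⌊$115,862 × 150%/9⌋ = $19,310. Book value $96,552.
Year 6: ⌊$96,552 × 150%/9⌋ = $16,092. Book value $80,460.
Year 7: ⌊$80,460 × 150%/9⌋ = $13,410. Book value $67,050.
Year 8: ⌊$67,050 × 150%/9⌋ = $11,175. Book value $55,875.
Year 9 (final): $55,875 − $15,000 = $40,875. Book value $15,000.

$40,041; $33,368; $27,806; $23,172; $19,310; $16,092; $13,410; $11,175; $40,875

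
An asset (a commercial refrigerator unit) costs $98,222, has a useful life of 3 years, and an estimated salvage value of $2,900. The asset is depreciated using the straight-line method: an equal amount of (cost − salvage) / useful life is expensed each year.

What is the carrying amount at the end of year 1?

Depreciable base = $98,222 − $2,900 = $95,322.
Annual expense = $95,322 / 3 = $31,774.
End of year 1: book value $66,448.

$66,448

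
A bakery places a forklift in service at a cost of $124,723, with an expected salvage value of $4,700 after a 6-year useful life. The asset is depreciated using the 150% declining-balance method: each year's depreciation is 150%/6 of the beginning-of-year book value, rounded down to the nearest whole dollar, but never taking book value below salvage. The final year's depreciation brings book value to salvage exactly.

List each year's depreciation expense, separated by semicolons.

$31,180; $23,385; $17,539; $13,154; $9,866; $24,899

Depreciable base = $124,723 − $4,700 = $120,023.
Year 1: ⌊$124,723 × 150%/6⌋ = $31,180. Book value $93,543.
Year 2: ⌊$93,543 × 150%/6⌋ = $23,385. Book value $70,158.
Year 3: ⌊$70,158 × 150%/6⌋ = $17,539. Book value $52,619.
Year 4: ⌊$52,619 × 150%/6⌋ = $13,154. Book value $39,465.
Year 5: ⌊$39,465 × 150%/6⌋ = $9,866. Book value $29,599.
Year 6 (final): $29,599 − $4,700 = $24,899. Book value $4,700.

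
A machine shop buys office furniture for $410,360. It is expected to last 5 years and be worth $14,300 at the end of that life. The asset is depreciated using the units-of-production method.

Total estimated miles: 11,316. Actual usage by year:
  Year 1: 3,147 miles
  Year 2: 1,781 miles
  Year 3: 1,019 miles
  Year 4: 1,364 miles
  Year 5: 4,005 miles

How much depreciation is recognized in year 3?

$35,665

Depreciable base = $410,360 − $14,300 = $396,060.
Rate = $396,060 / 11,316 miles = $35 per mile.
Year 1: 3,147 × $35 = $110,145. Book value $300,215.
Year 2: 1,781 × $35 = $62,335. Book value $237,880.
Year 3: 1,019 × $35 = $35,665. Book value $202,215.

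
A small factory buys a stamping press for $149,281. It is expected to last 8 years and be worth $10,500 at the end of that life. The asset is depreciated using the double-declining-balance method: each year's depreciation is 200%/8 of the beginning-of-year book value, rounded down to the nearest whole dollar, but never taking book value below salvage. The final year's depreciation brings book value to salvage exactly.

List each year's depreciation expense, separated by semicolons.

$37,320; $27,990; $20,992; $15,744; $11,808; $8,856; $6,642; $9,429

Depreciable base = $149,281 − $10,500 = $138,781.
Year 1: ⌊$149,281 × 200%/8⌋ = $37,320. Book value $111,961.
Year 2: ⌊$111,961 × 200%/8⌋ = $27,990. Book value $83,971.
Year 3: ⌊$83,971 × 200%/8⌋ = $20,992. Book value $62,979.
Year 4: ⌊$62,979 × 200%/8⌋ = $15,744. Book value $47,235.
Year 5: ⌊$47,235 × 200%/8⌋ = $11,808. Book value $35,427.
Year 6: ⌊$35,427 × 200%/8⌋ = $8,856. Book value $26,571.
Year 7: ⌊$26,571 × 200%/8⌋ = $6,642. Book value $19,929.
Year 8 (final): $19,929 − $10,500 = $9,429. Book value $10,500.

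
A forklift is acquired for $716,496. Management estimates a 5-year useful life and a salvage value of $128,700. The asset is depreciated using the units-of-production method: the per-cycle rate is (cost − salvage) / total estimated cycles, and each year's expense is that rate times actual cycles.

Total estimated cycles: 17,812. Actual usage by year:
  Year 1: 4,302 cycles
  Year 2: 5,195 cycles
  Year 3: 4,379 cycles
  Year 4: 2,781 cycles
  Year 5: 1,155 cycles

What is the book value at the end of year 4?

Depreciable base = $716,496 − $128,700 = $587,796.
Rate = $587,796 / 17,812 cycles = $33 per cycle.
Year 1: 4,302 × $33 = $141,966. Book value $574,530.
Year 2: 5,195 × $33 = $171,435. Book value $403,095.
Year 3: 4,379 × $33 = $144,507. Book value $258,588.
Year 4: 2,781 × $33 = $91,773. Book value $166,815.

$166,815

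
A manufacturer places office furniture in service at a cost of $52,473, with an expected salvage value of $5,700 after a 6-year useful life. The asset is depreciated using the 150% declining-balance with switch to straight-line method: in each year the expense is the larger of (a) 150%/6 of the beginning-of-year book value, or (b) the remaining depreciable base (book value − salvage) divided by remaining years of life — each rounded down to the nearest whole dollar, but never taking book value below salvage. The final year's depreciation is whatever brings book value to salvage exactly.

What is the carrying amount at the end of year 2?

Depreciable base = $52,473 − $5,700 = $46,773.
Year 1: DB = ⌊$52,473 × 150%/6⌋ = $13,118; SL = ⌊$46,773/6⌋ = $7,795 → take DB $13,118. Book value $39,355.
Year 2: DB = ⌊$39,355 × 150%/6⌋ = $9,838; SL = ⌊$33,655/5⌋ = $6,731 → take DB $9,838. Book value $29,517.

$29,517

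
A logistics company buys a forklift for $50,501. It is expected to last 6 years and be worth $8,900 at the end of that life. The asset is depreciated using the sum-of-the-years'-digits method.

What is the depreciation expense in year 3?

Depreciable base = $50,501 − $8,900 = $41,601.
Sum of the years' digits = 6+5+4+3+2+1 = 21.
Year 1: $41,601 × 6/21 = $11,886. Book value $38,615.
Year 2: $41,601 × 5/21 = $9,905. Book value $28,710.
Year 3: $41,601 × 4/21 = $7,924. Book value $20,786.

$7,924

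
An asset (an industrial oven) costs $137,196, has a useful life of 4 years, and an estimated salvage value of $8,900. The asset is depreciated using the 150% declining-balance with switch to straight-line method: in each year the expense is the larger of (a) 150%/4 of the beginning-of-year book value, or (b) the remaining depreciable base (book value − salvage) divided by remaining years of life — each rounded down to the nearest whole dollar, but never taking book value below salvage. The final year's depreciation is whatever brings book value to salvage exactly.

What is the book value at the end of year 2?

$53,593

Depreciable base = $137,196 − $8,900 = $128,296.
Year 1: DB = ⌊$137,196 × 150%/4⌋ = $51,448; SL = ⌊$128,296/4⌋ = $32,074 → take DB $51,448. Book value $85,748.
Year 2: DB = ⌊$85,748 × 150%/4⌋ = $32,155; SL = ⌊$76,848/3⌋ = $25,616 → take DB $32,155. Book value $53,593.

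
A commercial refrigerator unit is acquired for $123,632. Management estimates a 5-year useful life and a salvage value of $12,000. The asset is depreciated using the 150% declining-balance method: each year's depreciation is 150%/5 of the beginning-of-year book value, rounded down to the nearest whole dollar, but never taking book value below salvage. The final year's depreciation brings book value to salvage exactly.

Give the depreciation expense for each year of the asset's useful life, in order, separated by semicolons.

$37,089; $25,962; $18,174; $12,722; $17,685

Depreciable base = $123,632 − $12,000 = $111,632.
Year 1: ⌊$123,632 × 150%/5⌋ = $37,089. Book value $86,543.
Year 2: ⌊$86,543 × 150%/5⌋ = $25,962. Book value $60,581.
Year 3: ⌊$60,581 × 150%/5⌋ = $18,174. Book value $42,407.
Year 4: ⌊$42,407 × 150%/5⌋ = $12,722. Book value $29,685.
Year 5 (final): $29,685 − $12,000 = $17,685. Book value $12,000.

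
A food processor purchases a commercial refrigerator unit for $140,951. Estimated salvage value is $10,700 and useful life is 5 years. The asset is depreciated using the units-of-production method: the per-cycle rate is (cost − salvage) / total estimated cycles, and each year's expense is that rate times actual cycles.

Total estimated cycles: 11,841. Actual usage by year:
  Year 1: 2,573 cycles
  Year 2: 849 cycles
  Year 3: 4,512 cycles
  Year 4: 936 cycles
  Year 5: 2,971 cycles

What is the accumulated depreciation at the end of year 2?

Depreciable base = $140,951 − $10,700 = $130,251.
Rate = $130,251 / 11,841 cycles = $11 per cycle.
Year 1: 2,573 × $11 = $28,303. Book value $112,648.
Year 2: 849 × $11 = $9,339. Book value $103,309.
Accumulated through year 2 = $140,951 − $103,309 = $37,642.

$37,642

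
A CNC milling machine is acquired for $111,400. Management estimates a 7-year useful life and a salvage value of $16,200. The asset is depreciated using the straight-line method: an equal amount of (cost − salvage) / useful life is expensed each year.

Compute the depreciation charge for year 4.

$13,600

Depreciable base = $111,400 − $16,200 = $95,200.
Annual expense = $95,200 / 7 = $13,600.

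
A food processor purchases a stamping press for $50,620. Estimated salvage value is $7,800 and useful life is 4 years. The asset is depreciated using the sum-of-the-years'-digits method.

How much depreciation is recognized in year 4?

Depreciable base = $50,620 − $7,800 = $42,820.
Sum of the years' digits = 4+3+2+1 = 10.
Year 1: $42,820 × 4/10 = $17,128. Book value $33,492.
Year 2: $42,820 × 3/10 = $12,846. Book value $20,646.
Year 3: $42,820 × 2/10 = $8,564. Book value $12,082.
Year 4: $42,820 × 1/10 = $4,282. Book value $7,800.

$4,282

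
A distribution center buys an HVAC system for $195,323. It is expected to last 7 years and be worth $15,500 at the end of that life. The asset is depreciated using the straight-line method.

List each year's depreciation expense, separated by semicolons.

$25,689; $25,689; $25,689; $25,689; $25,689; $25,689; $25,689

Depreciable base = $195,323 − $15,500 = $179,823.
Annual expense = $179,823 / 7 = $25,689.
End of year 1: book value $169,634.
End of year 2: book value $143,945.
End of year 3: book value $118,256.
End of year 4: book value $92,567.
End of year 5: book value $66,878.
End of year 6: book value $41,189.
End of year 7: book value $15,500.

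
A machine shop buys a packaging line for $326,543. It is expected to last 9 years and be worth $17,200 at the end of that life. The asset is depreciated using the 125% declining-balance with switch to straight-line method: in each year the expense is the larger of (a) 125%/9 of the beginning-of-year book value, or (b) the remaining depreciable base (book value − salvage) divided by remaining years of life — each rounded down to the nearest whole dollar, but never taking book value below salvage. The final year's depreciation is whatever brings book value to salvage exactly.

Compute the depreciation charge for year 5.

$31,884

Depreciable base = $326,543 − $17,200 = $309,343.
Year 1: DB = ⌊$326,543 × 125%/9⌋ = $45,353; SL = ⌊$309,343/9⌋ = $34,371 → take DB $45,353. Book value $281,190.
Year 2: DB = ⌊$281,190 × 125%/9⌋ = $39,054; SL = ⌊$263,990/8⌋ = $32,998 → take DB $39,054. Book value $242,136.
Year 3: DB = ⌊$242,136 × 125%/9⌋ = $33,630; SL = ⌊$224,936/7⌋ = $32,133 → take DB $33,630. Book value $208,506.
Year 4: DB = ⌊$208,506 × 125%/9⌋ = $28,959; SL = ⌊$191,306/6⌋ = $31,884 → take SL $31,884. Book value $176,622.
Year 5: DB = ⌊$176,622 × 125%/9⌋ = $24,530; SL = ⌊$159,422/5⌋ = $31,884 → take SL $31,884. Book value $144,738.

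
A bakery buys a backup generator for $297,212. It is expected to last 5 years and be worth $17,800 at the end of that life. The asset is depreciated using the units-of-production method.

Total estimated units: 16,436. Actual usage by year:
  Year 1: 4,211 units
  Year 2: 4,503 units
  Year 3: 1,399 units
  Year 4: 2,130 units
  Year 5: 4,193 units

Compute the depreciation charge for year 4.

$36,210

Depreciable base = $297,212 − $17,800 = $279,412.
Rate = $279,412 / 16,436 units = $17 per unit.
Year 1: 4,211 × $17 = $71,587. Book value $225,625.
Year 2: 4,503 × $17 = $76,551. Book value $149,074.
Year 3: 1,399 × $17 = $23,783. Book value $125,291.
Year 4: 2,130 × $17 = $36,210. Book value $89,081.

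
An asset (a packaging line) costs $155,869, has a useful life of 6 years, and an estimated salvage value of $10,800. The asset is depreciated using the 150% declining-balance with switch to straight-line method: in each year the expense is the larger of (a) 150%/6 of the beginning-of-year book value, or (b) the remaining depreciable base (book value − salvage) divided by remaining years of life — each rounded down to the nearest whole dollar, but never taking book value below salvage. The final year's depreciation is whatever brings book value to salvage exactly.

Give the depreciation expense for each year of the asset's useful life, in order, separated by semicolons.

$38,967; $29,225; $21,919; $18,319; $18,319; $18,320

Depreciable base = $155,869 − $10,800 = $145,069.
Year 1: DB = ⌊$155,869 × 150%/6⌋ = $38,967; SL = ⌊$145,069/6⌋ = $24,178 → take DB $38,967. Book value $116,902.
Year 2: DB = ⌊$116,902 × 150%/6⌋ = $29,225; SL = ⌊$106,102/5⌋ = $21,220 → take DB $29,225. Book value $87,677.
Year 3: DB = ⌊$87,677 × 150%/6⌋ = $21,919; SL = ⌊$76,877/4⌋ = $19,219 → take DB $21,919. Book value $65,758.
Year 4: DB = ⌊$65,758 × 150%/6⌋ = $16,439; SL = ⌊$54,958/3⌋ = $18,319 → take SL $18,319. Book value $47,439.
Year 5: DB = ⌊$47,439 × 150%/6⌋ = $11,859; SL = ⌊$36,639/2⌋ = $18,319 → take SL $18,319. Book value $29,120.
Year 6 (final): $29,120 − $10,800 = $18,320. Book value $10,800.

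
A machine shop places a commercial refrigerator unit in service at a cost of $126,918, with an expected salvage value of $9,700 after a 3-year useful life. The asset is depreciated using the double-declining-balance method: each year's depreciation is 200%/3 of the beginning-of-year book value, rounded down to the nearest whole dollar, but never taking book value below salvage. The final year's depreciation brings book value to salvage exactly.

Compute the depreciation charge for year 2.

Depreciable base = $126,918 − $9,700 = $117,218.
Year 1: ⌊$126,918 × 200%/3⌋ = $84,612. Book value $42,306.
Year 2: ⌊$42,306 × 200%/3⌋ = $28,204. Book value $14,102.

$28,204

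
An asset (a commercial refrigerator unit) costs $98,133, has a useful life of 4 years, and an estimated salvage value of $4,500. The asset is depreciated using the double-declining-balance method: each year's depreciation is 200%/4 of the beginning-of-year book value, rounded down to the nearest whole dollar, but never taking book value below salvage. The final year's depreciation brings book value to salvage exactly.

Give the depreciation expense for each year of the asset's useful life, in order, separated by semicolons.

$49,066; $24,533; $12,267; $7,767

Depreciable base = $98,133 − $4,500 = $93,633.
Year 1: ⌊$98,133 × 200%/4⌋ = $49,066. Book value $49,067.
Year 2: ⌊$49,067 × 200%/4⌋ = $24,533. Book value $24,534.
Year 3: ⌊$24,534 × 200%/4⌋ = $12,267. Book value $12,267.
Year 4 (final): $12,267 − $4,500 = $7,767. Book value $4,500.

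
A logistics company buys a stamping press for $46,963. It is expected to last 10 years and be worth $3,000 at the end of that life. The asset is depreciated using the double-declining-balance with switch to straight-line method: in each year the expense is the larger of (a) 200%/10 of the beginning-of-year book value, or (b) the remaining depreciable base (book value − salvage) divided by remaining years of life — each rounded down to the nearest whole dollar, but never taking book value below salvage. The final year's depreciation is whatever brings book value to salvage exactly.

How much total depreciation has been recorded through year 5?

Depreciable base = $46,963 − $3,000 = $43,963.
Year 1: DB = ⌊$46,963 × 200%/10⌋ = $9,392; SL = ⌊$43,963/10⌋ = $4,396 → take DB $9,392. Book value $37,571.
Year 2: DB = ⌊$37,571 × 200%/10⌋ = $7,514; SL = ⌊$34,571/9⌋ = $3,841 → take DB $7,514. Book value $30,057.
Year 3: DB = ⌊$30,057 × 200%/10⌋ = $6,011; SL = ⌊$27,057/8⌋ = $3,382 → take DB $6,011. Book value $24,046.
Year 4: DB = ⌊$24,046 × 200%/10⌋ = $4,809; SL = ⌊$21,046/7⌋ = $3,006 → take DB $4,809. Book value $19,237.
Year 5: DB = ⌊$19,237 × 200%/10⌋ = $3,847; SL = ⌊$16,237/6⌋ = $2,706 → take DB $3,847. Book value $15,390.
Accumulated through year 5 = $46,963 − $15,390 = $31,573.

$31,573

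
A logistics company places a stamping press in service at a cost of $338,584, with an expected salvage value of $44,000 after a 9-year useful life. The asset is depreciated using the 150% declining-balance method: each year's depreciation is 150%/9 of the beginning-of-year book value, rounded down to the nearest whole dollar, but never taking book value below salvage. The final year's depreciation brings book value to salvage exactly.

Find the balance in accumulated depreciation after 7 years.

Depreciable base = $338,584 − $44,000 = $294,584.
Year 1: ⌊$338,584 × 150%/9⌋ = $56,430. Book value $282,154.
Year 2: ⌊$282,154 × 150%/9⌋ = $47,025. Book value $235,129.
Year 3: ⌊$235,129 × 150%/9⌋ = $39,188. Book value $195,941.
Year 4: ⌊$195,941 × 150%/9⌋ = $32,656. Book value $163,285.
Year 5: ⌊$163,285 × 150%/9⌋ = $27,214. Book value $136,071.
Year 6: ⌊$136,071 × 150%/9⌋ = $22,678. Book value $113,393.
Year 7: ⌊$113,393 × 150%/9⌋ = $18,898. Book value $94,495.
Accumulated through year 7 = $338,584 − $94,495 = $244,089.

$244,089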